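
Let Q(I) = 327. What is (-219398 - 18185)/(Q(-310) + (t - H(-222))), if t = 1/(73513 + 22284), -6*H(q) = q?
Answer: -22759738651/27781131 ≈ -819.25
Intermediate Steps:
H(q) = -q/6
t = 1/95797 ≈ 1.0439e-5
(-219398 - 18185)/(Q(-310) + (t - H(-222))) = (-219398 - 18185)/(327 + (1/95797 - (-1)*(-222)/6)) = -237583/(327 + (1/95797 - 1*37)) = -237583/(327 + (1/95797 - 37)) = -237583/(327 - 3544488/95797) = -237583/27781131/95797 = -237583*95797/27781131 = -22759738651/27781131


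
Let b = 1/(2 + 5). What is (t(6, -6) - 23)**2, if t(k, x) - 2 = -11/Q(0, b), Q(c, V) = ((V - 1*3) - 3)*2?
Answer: 2706025/6724 ≈ 402.44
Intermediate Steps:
b = 1/7 ≈ 0.14286
Q(c, V) = -12 + 2*V (Q(c, V) = ((V - 3) - 3)*2 = ((-3 + V) - 3)*2 = (-6 + V)*2 = -12 + 2*V)
t(k, x) = 241/82 (t(k, x) = 2 - 11/(-12 + 2*(1/7)) = 2 - 11/(-12 + 2/7) = 2 - 11/(-82/7) = 2 - 11*(-7/82) = 2 + 77/82 = 241/82)
(t(6, -6) - 23)**2 = (241/82 - 23)**2 = (-1645/82)**2 = 2706025/6724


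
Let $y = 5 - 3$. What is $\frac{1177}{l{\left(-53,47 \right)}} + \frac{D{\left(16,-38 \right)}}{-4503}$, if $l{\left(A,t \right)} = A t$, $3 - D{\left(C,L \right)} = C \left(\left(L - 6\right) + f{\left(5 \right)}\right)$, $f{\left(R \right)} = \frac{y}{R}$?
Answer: $- \frac{35226128}{56084865} \approx -0.62809$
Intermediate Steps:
$y = 2$ ($y = 5 - 3 = 2$)
$f{\left(R \right)} = \frac{2}{R}$
$D{\left(C,L \right)} = 3 - C \left(- \frac{28}{5} + L\right)$ ($D{\left(C,L \right)} = 3 - C \left(\left(L - 6\right) + \frac{2}{5}\right) = 3 - C \left(\left(L - 6\right) + 2 \cdot \frac{1}{5}\right) = 3 - C \left(\left(-6 + L\right) + \frac{2}{5}\right) = 3 - C \left(- \frac{28}{5} + L\right)$)
$\frac{1177}{l{\left(-53,47 \right)}} + \frac{D{\left(16,-38 \right)}}{-4503} = \frac{1177}{\left(-53\right) 47} + \frac{3 + \frac{28}{5} \cdot 16 - 16 \left(-38\right)}{-4503} = \frac{1177}{-2491} + \left(3 + \frac{448}{5} + 608\right) \left(- \frac{1}{4503}\right) = 1177 \left(- \frac{1}{2491}\right) + \frac{3503}{5} \left(- \frac{1}{4503}\right) = - \frac{1177}{2491} - \frac{3503}{22515} = - \frac{35226128}{56084865}$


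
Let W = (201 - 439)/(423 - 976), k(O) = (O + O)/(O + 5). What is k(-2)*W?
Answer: -136/237 ≈ -0.57384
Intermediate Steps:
k(O) = 2*O/(5 + O) (k(O) = (2*O)/(5 + O) = 2*O/(5 + O))
W = 34/79 (W = -238/(-553) = -238*(-1/553) = 34/79 ≈ 0.43038)
k(-2)*W = (2*(-2)/(5 - 2))*(34/79) = (2*(-2)/3)*(34/79) = (2*(-2)*(1/3))*(34/79) = -4/3*34/79 = -136/237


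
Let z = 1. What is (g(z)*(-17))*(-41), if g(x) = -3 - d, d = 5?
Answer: -5576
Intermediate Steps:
g(x) = -8 (g(x) = -3 - 1*5 = -3 - 5 = -8)
(g(z)*(-17))*(-41) = -8*(-17)*(-41) = 136*(-41) = -5576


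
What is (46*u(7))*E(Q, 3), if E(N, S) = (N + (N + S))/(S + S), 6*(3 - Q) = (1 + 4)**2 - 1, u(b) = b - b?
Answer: 0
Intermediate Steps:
u(b) = 0
Q = -1 (Q = 3 - ((1 + 4)**2 - 1)/6 = 3 - (5**2 - 1)/6 = 3 - (25 - 1)/6 = 3 - 1/6*24 = 3 - 4 = -1)
E(N, S) = (S + 2*N)/(2*S) (E(N, S) = (S + 2*N)/((2*S)) = (S + 2*N)*(1/(2*S)) = (S + 2*N)/(2*S))
(46*u(7))*E(Q, 3) = (46*0)*((-1 + (1/2)*3)/3) = 0*((-1 + 3/2)/3) = 0*((1/3)*(1/2)) = 0*(1/6) = 0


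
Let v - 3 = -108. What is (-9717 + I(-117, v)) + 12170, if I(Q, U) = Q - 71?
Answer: 2265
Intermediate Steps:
v = -105 (v = 3 - 108 = -105)
I(Q, U) = -71 + Q
(-9717 + I(-117, v)) + 12170 = (-9717 + (-71 - 117)) + 12170 = (-9717 - 188) + 12170 = -9905 + 12170 = 2265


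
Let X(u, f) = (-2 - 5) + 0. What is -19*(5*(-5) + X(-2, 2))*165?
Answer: 100320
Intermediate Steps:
X(u, f) = -7 (X(u, f) = -7 + 0 = -7)
-19*(5*(-5) + X(-2, 2))*165 = -19*(5*(-5) - 7)*165 = -19*(-25 - 7)*165 = -19*(-32)*165 = 608*165 = 100320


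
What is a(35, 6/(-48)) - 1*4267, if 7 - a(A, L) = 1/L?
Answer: -4252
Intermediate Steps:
a(A, L) = 7 - 1/L
a(35, 6/(-48)) - 1*4267 = (7 - 1/(6/(-48))) - 1*4267 = (7 - 1/(6*(-1/48))) - 4267 = (7 - 1/(-⅛)) - 4267 = (7 - 1*(-8)) - 4267 = (7 + 8) - 4267 = 15 - 4267 = -4252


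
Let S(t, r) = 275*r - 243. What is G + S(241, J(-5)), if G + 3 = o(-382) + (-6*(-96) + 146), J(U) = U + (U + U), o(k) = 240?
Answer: -3409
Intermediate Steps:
J(U) = 3*U (J(U) = U + 2*U = 3*U)
S(t, r) = -243 + 275*r
G = 959 (G = -3 + (240 + (-6*(-96) + 146)) = -3 + (240 + (576 + 146)) = -3 + (240 + 722) = -3 + 962 = 959)
G + S(241, J(-5)) = 959 + (-243 + 275*(3*(-5))) = 959 + (-243 + 275*(-15)) = 959 + (-243 - 4125) = 959 - 4368 = -3409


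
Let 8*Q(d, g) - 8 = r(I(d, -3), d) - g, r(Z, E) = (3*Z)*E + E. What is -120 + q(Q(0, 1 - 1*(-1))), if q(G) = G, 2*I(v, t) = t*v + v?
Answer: -477/4 ≈ -119.25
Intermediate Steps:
I(v, t) = v/2 + t*v/2 (I(v, t) = (t*v + v)/2 = (v + t*v)/2 = v/2 + t*v/2)
r(Z, E) = E + 3*E*Z (r(Z, E) = 3*E*Z + E = E + 3*E*Z)
Q(d, g) = 1 - g/8 + d*(1 - 3*d)/8 (Q(d, g) = 1 + (d*(1 + 3*(d*(1 - 3)/2)) - g)/8 = 1 + (d*(1 + 3*((1/2)*d*(-2))) - g)/8 = 1 + (d*(1 + 3*(-d)) - g)/8 = 1 + (d*(1 - 3*d) - g)/8 = 1 + (-g + d*(1 - 3*d))/8 = 1 + (-g/8 + d*(1 - 3*d)/8) = 1 - g/8 + d*(1 - 3*d)/8)
-120 + q(Q(0, 1 - 1*(-1))) = -120 + (1 - (1 - 1*(-1))/8 + (1/8)*0*(1 - 3*0)) = -120 + (1 - (1 + 1)/8 + (1/8)*0*(1 + 0)) = -120 + (1 - 1/8*2 + (1/8)*0*1) = -120 + (1 - 1/4 + 0) = -120 + 3/4 = -477/4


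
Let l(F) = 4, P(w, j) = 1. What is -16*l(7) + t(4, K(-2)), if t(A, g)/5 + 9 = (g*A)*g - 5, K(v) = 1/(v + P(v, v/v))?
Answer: -114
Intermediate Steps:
K(v) = 1/(1 + v) (K(v) = 1/(v + 1) = 1/(1 + v))
t(A, g) = -70 + 5*A*g**2 (t(A, g) = -45 + 5*((g*A)*g - 5) = -45 + 5*((A*g)*g - 5) = -45 + 5*(A*g**2 - 5) = -45 + 5*(-5 + A*g**2) = -45 + (-25 + 5*A*g**2) = -70 + 5*A*g**2)
-16*l(7) + t(4, K(-2)) = -16*4 + (-70 + 5*4*(1/(1 - 2))**2) = -64 + (-70 + 5*4*(1/(-1))**2) = -64 + (-70 + 5*4*(-1)**2) = -64 + (-70 + 5*4*1) = -64 + (-70 + 20) = -64 - 50 = -114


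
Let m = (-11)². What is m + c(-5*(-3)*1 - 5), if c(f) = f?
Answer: 131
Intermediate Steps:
m = 121
m + c(-5*(-3)*1 - 5) = 121 + (-5*(-3)*1 - 5) = 121 + (15*1 - 5) = 121 + (15 - 5) = 121 + 10 = 131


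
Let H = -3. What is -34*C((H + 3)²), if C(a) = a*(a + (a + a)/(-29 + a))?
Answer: 0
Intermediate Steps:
C(a) = a*(a + 2*a/(-29 + a)) (C(a) = a*(a + (2*a)/(-29 + a)) = a*(a + 2*a/(-29 + a)))
-34*C((H + 3)²) = -34*((-3 + 3)²)²*(-27 + (-3 + 3)²)/(-29 + (-3 + 3)²) = -34*(0²)²*(-27 + 0²)/(-29 + 0²) = -34*0²*(-27 + 0)/(-29 + 0) = -0*(-27)/(-29) = -0*(-1)*(-27)/29 = -34*0 = 0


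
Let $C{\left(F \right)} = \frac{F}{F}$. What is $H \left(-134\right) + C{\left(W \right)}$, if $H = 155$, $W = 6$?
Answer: $-20769$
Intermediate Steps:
$C{\left(F \right)} = 1$
$H \left(-134\right) + C{\left(W \right)} = 155 \left(-134\right) + 1 = -20770 + 1 = -20769$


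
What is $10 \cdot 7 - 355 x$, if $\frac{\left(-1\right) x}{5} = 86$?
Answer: $152720$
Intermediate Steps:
$x = -430$ ($x = \left(-5\right) 86 = -430$)
$10 \cdot 7 - 355 x = 10 \cdot 7 - -152650 = 70 + 152650 = 152720$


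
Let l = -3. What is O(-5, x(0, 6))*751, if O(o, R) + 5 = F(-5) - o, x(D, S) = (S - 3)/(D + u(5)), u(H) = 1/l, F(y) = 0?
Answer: 0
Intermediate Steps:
u(H) = -⅓ (u(H) = 1/(-3) = -⅓)
x(D, S) = (-3 + S)/(-⅓ + D) (x(D, S) = (S - 3)/(D - ⅓) = (-3 + S)/(-⅓ + D))
O(o, R) = -5 - o (O(o, R) = -5 + (0 - o) = -5 - o)
O(-5, x(0, 6))*751 = (-5 - 1*(-5))*751 = (-5 + 5)*751 = 0*751 = 0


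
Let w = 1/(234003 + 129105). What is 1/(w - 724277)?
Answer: -363108/262990772915 ≈ -1.3807e-6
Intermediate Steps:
w = 1/363108 ≈ 2.7540e-6
1/(w - 724277) = 1/(1/363108 - 724277) = 1/(-262990772915/363108) = -363108/262990772915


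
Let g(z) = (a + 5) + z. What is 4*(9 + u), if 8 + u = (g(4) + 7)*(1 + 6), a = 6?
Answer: 620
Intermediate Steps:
g(z) = 11 + z (g(z) = (6 + 5) + z = 11 + z)
u = 146 (u = -8 + ((11 + 4) + 7)*(1 + 6) = -8 + (15 + 7)*7 = -8 + 22*7 = -8 + 154 = 146)
4*(9 + u) = 4*(9 + 146) = 4*155 = 620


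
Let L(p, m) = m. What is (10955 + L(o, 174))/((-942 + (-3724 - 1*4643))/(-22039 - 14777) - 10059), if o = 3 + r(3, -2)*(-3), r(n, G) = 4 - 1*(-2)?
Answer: -136575088/123440945 ≈ -1.1064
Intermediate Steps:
r(n, G) = 6 (r(n, G) = 4 + 2 = 6)
o = -15 (o = 3 + 6*(-3) = 3 - 18 = -15)
(10955 + L(o, 174))/((-942 + (-3724 - 1*4643))/(-22039 - 14777) - 10059) = (10955 + 174)/((-942 + (-3724 - 1*4643))/(-22039 - 14777) - 10059) = 11129/((-942 + (-3724 - 4643))/(-36816) - 10059) = 11129/((-942 - 8367)*(-1/36816) - 10059) = 11129/(-9309*(-1/36816) - 10059) = 11129/(3103/12272 - 10059) = 11129/(-123440945/12272) = 11129*(-12272/123440945) = -136575088/123440945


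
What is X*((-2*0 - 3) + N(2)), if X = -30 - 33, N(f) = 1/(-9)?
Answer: 196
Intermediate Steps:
N(f) = -⅑
X = -63
X*((-2*0 - 3) + N(2)) = -63*((-2*0 - 3) - ⅑) = -63*((0 - 3) - ⅑) = -63*(-3 - ⅑) = -63*(-28/9) = 196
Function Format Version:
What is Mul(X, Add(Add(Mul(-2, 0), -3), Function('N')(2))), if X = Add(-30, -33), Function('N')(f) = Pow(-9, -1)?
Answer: 196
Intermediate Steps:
Function('N')(f) = Rational(-1, 9)
X = -63
Mul(X, Add(Add(Mul(-2, 0), -3), Function('N')(2))) = Mul(-63, Add(Add(Mul(-2, 0), -3), Rational(-1, 9))) = Mul(-63, Add(Add(0, -3), Rational(-1, 9))) = Mul(-63, Add(-3, Rational(-1, 9))) = Mul(-63, Rational(-28, 9)) = 196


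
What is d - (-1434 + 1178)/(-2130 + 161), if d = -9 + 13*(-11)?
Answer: -299544/1969 ≈ -152.13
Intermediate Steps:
d = -152 (d = -9 - 143 = -152)
d - (-1434 + 1178)/(-2130 + 161) = -152 - (-1434 + 1178)/(-2130 + 161) = -152 - (-256)/(-1969) = -152 - (-256)*(-1)/1969 = -152 - 1*256/1969 = -152 - 256/1969 = -299544/1969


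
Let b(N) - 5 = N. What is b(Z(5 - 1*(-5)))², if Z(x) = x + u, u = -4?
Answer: 121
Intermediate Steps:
Z(x) = -4 + x (Z(x) = x - 4 = -4 + x)
b(N) = 5 + N
b(Z(5 - 1*(-5)))² = (5 + (-4 + (5 - 1*(-5))))² = (5 + (-4 + (5 + 5)))² = (5 + (-4 + 10))² = (5 + 6)² = 11² = 121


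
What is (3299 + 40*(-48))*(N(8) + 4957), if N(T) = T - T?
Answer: 6835703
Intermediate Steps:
N(T) = 0
(3299 + 40*(-48))*(N(8) + 4957) = (3299 + 40*(-48))*(0 + 4957) = (3299 - 1920)*4957 = 1379*4957 = 6835703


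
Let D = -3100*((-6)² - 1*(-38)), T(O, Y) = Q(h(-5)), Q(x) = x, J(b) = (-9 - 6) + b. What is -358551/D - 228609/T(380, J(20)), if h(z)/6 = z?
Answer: 1748455371/229400 ≈ 7621.9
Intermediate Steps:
J(b) = -15 + b
h(z) = 6*z
T(O, Y) = -30 (T(O, Y) = 6*(-5) = -30)
D = -229400 (D = -3100*(36 + 38) = -3100*74 = -229400)
-358551/D - 228609/T(380, J(20)) = -358551/(-229400) - 228609/(-30) = -358551*(-1/229400) - 228609*(-1/30) = 358551/229400 + 76203/10 = 1748455371/229400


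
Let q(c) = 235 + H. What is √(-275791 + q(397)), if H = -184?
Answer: 2*I*√68935 ≈ 525.11*I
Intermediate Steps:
q(c) = 51 (q(c) = 235 - 184 = 51)
√(-275791 + q(397)) = √(-275791 + 51) = √(-275740) = 2*I*√68935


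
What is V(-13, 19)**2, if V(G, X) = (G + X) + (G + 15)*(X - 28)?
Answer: 144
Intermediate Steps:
V(G, X) = G + X + (-28 + X)*(15 + G) (V(G, X) = (G + X) + (15 + G)*(-28 + X) = (G + X) + (-28 + X)*(15 + G) = G + X + (-28 + X)*(15 + G))
V(-13, 19)**2 = (-420 - 27*(-13) + 16*19 - 13*19)**2 = (-420 + 351 + 304 - 247)**2 = (-12)**2 = 144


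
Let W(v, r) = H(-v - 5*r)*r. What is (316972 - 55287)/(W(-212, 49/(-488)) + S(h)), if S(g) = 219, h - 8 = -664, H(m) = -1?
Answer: 127702280/106921 ≈ 1194.4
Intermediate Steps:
h = -656 (h = 8 - 664 = -656)
W(v, r) = -r
(316972 - 55287)/(W(-212, 49/(-488)) + S(h)) = (316972 - 55287)/(-49/(-488) + 219) = 261685/(-49*(-1)/488 + 219) = 261685/(-1*(-49/488) + 219) = 261685/(49/488 + 219) = 261685/(106921/488) = 261685*(488/106921) = 127702280/106921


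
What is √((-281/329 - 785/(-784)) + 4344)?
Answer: √7523437345/1316 ≈ 65.910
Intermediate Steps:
√((-281/329 - 785/(-784)) + 4344) = √((-281*1/329 - 785*(-1/784)) + 4344) = √((-281/329 + 785/784) + 4344) = √(5423/36848 + 4344) = √(160073135/36848) = √7523437345/1316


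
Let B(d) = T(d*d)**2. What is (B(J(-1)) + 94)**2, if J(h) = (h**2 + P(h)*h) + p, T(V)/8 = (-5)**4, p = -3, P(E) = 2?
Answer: 625004700008836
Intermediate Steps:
T(V) = 5000 (T(V) = 8*(-5)**4 = 8*625 = 5000)
J(h) = -3 + h**2 + 2*h (J(h) = (h**2 + 2*h) - 3 = -3 + h**2 + 2*h)
B(d) = 25000000 (B(d) = 5000**2 = 25000000)
(B(J(-1)) + 94)**2 = (25000000 + 94)**2 = 25000094**2 = 625004700008836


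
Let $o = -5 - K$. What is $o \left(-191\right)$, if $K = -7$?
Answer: $-382$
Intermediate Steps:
$o = 2$ ($o = -5 - -7 = -5 + 7 = 2$)
$o \left(-191\right) = 2 \left(-191\right) = -382$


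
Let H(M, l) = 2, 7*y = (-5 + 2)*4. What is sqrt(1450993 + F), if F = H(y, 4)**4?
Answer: sqrt(1451009) ≈ 1204.6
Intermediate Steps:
y = -12/7 (y = ((-5 + 2)*4)/7 = (-3*4)/7 = (1/7)*(-12) = -12/7 ≈ -1.7143)
F = 16 (F = 2**4 = 16)
sqrt(1450993 + F) = sqrt(1450993 + 16) = sqrt(1451009)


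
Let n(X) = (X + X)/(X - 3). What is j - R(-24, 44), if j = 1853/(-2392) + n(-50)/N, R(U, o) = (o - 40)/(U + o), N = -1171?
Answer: -724664391/742273480 ≈ -0.97628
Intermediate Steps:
R(U, o) = (-40 + o)/(U + o)
n(X) = 2*X/(-3 + X) (n(X) = (2*X)/(-3 + X) = 2*X/(-3 + X))
j = -115241939/148454696 (j = 1853/(-2392) + (2*(-50)/(-3 - 50))/(-1171) = 1853*(-1/2392) + (2*(-50)/(-53))*(-1/1171) = -1853/2392 + (2*(-50)*(-1/53))*(-1/1171) = -1853/2392 + (100/53)*(-1/1171) = -1853/2392 - 100/62063 = -115241939/148454696 ≈ -0.77628)
j - R(-24, 44) = -115241939/148454696 - (-40 + 44)/(-24 + 44) = -115241939/148454696 - 4/20 = -115241939/148454696 - 1*⅕ = -115241939/148454696 - ⅕ = -724664391/742273480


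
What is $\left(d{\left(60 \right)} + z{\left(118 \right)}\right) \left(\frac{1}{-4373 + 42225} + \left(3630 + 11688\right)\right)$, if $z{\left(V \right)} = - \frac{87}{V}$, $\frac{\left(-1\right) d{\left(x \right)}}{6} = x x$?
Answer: $- \frac{1477887853099119}{4466536} \approx -3.3088 \cdot 10^{8}$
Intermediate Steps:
$d{\left(x \right)} = - 6 x^{2}$ ($d{\left(x \right)} = - 6 x x = - 6 x^{2}$)
$\left(d{\left(60 \right)} + z{\left(118 \right)}\right) \left(\frac{1}{-4373 + 42225} + \left(3630 + 11688\right)\right) = \left(- 6 \cdot 60^{2} - \frac{87}{118}\right) \left(\frac{1}{-4373 + 42225} + \left(3630 + 11688\right)\right) = \left(\left(-6\right) 3600 - \frac{87}{118}\right) \left(\frac{1}{37852} + 15318\right) = \left(-21600 - \frac{87}{118}\right) \left(\frac{1}{37852} + 15318\right) = \left(- \frac{2548887}{118}\right) \frac{579816937}{37852} = - \frac{1477887853099119}{4466536}$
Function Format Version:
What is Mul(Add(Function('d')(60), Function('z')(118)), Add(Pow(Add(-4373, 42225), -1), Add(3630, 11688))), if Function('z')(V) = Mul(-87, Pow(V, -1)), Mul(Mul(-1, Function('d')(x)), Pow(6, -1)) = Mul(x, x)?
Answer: Rational(-1477887853099119, 4466536) ≈ -3.3088e+8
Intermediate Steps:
Function('d')(x) = Mul(-6, Pow(x, 2)) (Function('d')(x) = Mul(-6, Mul(x, x)) = Mul(-6, Pow(x, 2)))
Mul(Add(Function('d')(60), Function('z')(118)), Add(Pow(Add(-4373, 42225), -1), Add(3630, 11688))) = Mul(Add(Mul(-6, Pow(60, 2)), Mul(-87, Pow(118, -1))), Add(Pow(Add(-4373, 42225), -1), Add(3630, 11688))) = Mul(Add(Mul(-6, 3600), Mul(-87, Rational(1, 118))), Add(Pow(37852, -1), 15318)) = Mul(Add(-21600, Rational(-87, 118)), Add(Rational(1, 37852), 15318)) = Mul(Rational(-2548887, 118), Rational(579816937, 37852)) = Rational(-1477887853099119, 4466536)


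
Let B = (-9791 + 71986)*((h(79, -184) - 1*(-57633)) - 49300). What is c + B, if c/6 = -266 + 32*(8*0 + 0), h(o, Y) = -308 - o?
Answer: 494199874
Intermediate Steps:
c = -1596 (c = 6*(-266 + 32*(8*0 + 0)) = 6*(-266 + 32*(0 + 0)) = 6*(-266 + 32*0) = 6*(-266 + 0) = 6*(-266) = -1596)
B = 494201470 (B = (-9791 + 71986)*(((-308 - 1*79) - 1*(-57633)) - 49300) = 62195*(((-308 - 79) + 57633) - 49300) = 62195*((-387 + 57633) - 49300) = 62195*(57246 - 49300) = 62195*7946 = 494201470)
c + B = -1596 + 494201470 = 494199874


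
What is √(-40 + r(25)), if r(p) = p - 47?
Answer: I*√62 ≈ 7.874*I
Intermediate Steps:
r(p) = -47 + p
√(-40 + r(25)) = √(-40 + (-47 + 25)) = √(-40 - 22) = √(-62) = I*√62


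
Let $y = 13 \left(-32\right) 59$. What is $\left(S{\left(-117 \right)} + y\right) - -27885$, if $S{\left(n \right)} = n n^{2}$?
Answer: $-1598272$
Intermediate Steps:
$S{\left(n \right)} = n^{3}$
$y = -24544$ ($y = \left(-416\right) 59 = -24544$)
$\left(S{\left(-117 \right)} + y\right) - -27885 = \left(\left(-117\right)^{3} - 24544\right) - -27885 = \left(-1601613 - 24544\right) + 27885 = -1626157 + 27885 = -1598272$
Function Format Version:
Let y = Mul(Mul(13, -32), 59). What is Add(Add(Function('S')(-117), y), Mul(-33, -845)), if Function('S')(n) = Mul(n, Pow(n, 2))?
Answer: -1598272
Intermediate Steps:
Function('S')(n) = Pow(n, 3)
y = -24544 (y = Mul(-416, 59) = -24544)
Add(Add(Function('S')(-117), y), Mul(-33, -845)) = Add(Add(Pow(-117, 3), -24544), Mul(-33, -845)) = Add(Add(-1601613, -24544), 27885) = Add(-1626157, 27885) = -1598272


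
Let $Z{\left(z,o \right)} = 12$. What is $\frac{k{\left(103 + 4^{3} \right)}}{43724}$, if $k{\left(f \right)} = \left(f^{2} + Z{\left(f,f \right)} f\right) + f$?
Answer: $\frac{7515}{10931} \approx 0.68749$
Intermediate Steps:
$k{\left(f \right)} = f^{2} + 13 f$ ($k{\left(f \right)} = \left(f^{2} + 12 f\right) + f = f^{2} + 13 f$)
$\frac{k{\left(103 + 4^{3} \right)}}{43724} = \frac{\left(103 + 4^{3}\right) \left(13 + \left(103 + 4^{3}\right)\right)}{43724} = \left(103 + 64\right) \left(13 + \left(103 + 64\right)\right) \frac{1}{43724} = 167 \left(13 + 167\right) \frac{1}{43724} = 167 \cdot 180 \cdot \frac{1}{43724} = 30060 \cdot \frac{1}{43724} = \frac{7515}{10931}$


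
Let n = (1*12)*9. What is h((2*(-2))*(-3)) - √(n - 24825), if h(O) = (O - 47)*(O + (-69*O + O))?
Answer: 28140 - I*√24717 ≈ 28140.0 - 157.22*I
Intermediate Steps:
h(O) = -67*O*(-47 + O) (h(O) = (-47 + O)*(O - 68*O) = (-47 + O)*(-67*O) = -67*O*(-47 + O))
n = 108 (n = 12*9 = 108)
h((2*(-2))*(-3)) - √(n - 24825) = 67*((2*(-2))*(-3))*(47 - 2*(-2)*(-3)) - √(108 - 24825) = 67*(-4*(-3))*(47 - (-4)*(-3)) - √(-24717) = 67*12*(47 - 1*12) - I*√24717 = 67*12*(47 - 12) - I*√24717 = 67*12*35 - I*√24717 = 28140 - I*√24717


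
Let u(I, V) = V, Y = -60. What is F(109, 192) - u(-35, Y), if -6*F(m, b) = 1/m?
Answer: 39239/654 ≈ 59.998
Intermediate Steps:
F(m, b) = -1/(6*m)
F(109, 192) - u(-35, Y) = -1/6/109 - 1*(-60) = -1/6*1/109 + 60 = -1/654 + 60 = 39239/654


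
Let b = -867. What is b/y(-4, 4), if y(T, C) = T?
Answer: 867/4 ≈ 216.75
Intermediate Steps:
b/y(-4, 4) = -867/(-4) = -867*(-¼) = 867/4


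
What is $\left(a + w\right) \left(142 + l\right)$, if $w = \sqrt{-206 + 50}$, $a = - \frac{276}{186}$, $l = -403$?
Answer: $\frac{12006}{31} - 522 i \sqrt{39} \approx 387.29 - 3259.9 i$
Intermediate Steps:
$a = - \frac{46}{31}$ ($a = \left(-276\right) \frac{1}{186} = - \frac{46}{31} \approx -1.4839$)
$w = 2 i \sqrt{39}$ ($w = \sqrt{-156} = 2 i \sqrt{39} \approx 12.49 i$)
$\left(a + w\right) \left(142 + l\right) = \left(- \frac{46}{31} + 2 i \sqrt{39}\right) \left(142 - 403\right) = \left(- \frac{46}{31} + 2 i \sqrt{39}\right) \left(-261\right) = \frac{12006}{31} - 522 i \sqrt{39}$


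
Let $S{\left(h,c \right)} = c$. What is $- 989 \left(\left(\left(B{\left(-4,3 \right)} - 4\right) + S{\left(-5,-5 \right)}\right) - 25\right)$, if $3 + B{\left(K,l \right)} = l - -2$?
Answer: $31648$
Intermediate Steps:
$B{\left(K,l \right)} = -1 + l$ ($B{\left(K,l \right)} = -3 + \left(l - -2\right) = -3 + \left(l + 2\right) = -3 + \left(2 + l\right) = -1 + l$)
$- 989 \left(\left(\left(B{\left(-4,3 \right)} - 4\right) + S{\left(-5,-5 \right)}\right) - 25\right) = - 989 \left(\left(\left(\left(-1 + 3\right) - 4\right) - 5\right) - 25\right) = - 989 \left(\left(\left(2 - 4\right) - 5\right) - 25\right) = - 989 \left(\left(-2 - 5\right) - 25\right) = - 989 \left(-7 - 25\right) = \left(-989\right) \left(-32\right) = 31648$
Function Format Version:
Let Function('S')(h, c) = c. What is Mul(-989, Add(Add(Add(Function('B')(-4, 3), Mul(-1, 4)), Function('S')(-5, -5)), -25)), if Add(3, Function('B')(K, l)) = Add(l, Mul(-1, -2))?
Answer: 31648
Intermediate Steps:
Function('B')(K, l) = Add(-1, l) (Function('B')(K, l) = Add(-3, Add(l, Mul(-1, -2))) = Add(-3, Add(l, 2)) = Add(-3, Add(2, l)) = Add(-1, l))
Mul(-989, Add(Add(Add(Function('B')(-4, 3), Mul(-1, 4)), Function('S')(-5, -5)), -25)) = Mul(-989, Add(Add(Add(Add(-1, 3), Mul(-1, 4)), -5), -25)) = Mul(-989, Add(Add(Add(2, -4), -5), -25)) = Mul(-989, Add(Add(-2, -5), -25)) = Mul(-989, Add(-7, -25)) = Mul(-989, -32) = 31648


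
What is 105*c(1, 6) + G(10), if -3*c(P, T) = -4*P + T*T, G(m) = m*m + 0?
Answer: -1020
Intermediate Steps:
G(m) = m**2 (G(m) = m**2 + 0 = m**2)
c(P, T) = -T**2/3 + 4*P/3 (c(P, T) = -(-4*P + T*T)/3 = -(-4*P + T**2)/3 = -(T**2 - 4*P)/3 = -T**2/3 + 4*P/3)
105*c(1, 6) + G(10) = 105*(-1/3*6**2 + (4/3)*1) + 10**2 = 105*(-1/3*36 + 4/3) + 100 = 105*(-12 + 4/3) + 100 = 105*(-32/3) + 100 = -1120 + 100 = -1020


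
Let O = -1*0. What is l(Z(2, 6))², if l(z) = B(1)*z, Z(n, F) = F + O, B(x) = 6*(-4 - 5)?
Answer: 104976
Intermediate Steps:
O = 0
B(x) = -54 (B(x) = 6*(-9) = -54)
Z(n, F) = F (Z(n, F) = F + 0 = F)
l(z) = -54*z
l(Z(2, 6))² = (-54*6)² = (-324)² = 104976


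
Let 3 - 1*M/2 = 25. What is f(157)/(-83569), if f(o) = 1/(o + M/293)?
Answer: -293/3840580533 ≈ -7.6291e-8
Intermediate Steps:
M = -44 (M = 6 - 2*25 = 6 - 50 = -44)
f(o) = 1/(-44/293 + o) (f(o) = 1/(o - 44/293) = 1/(-44/293 + o))
f(157)/(-83569) = (293/(-44 + 293*157))/(-83569) = (293/(-44 + 46001))*(-1/83569) = (293/45957)*(-1/83569) = -293/3840580533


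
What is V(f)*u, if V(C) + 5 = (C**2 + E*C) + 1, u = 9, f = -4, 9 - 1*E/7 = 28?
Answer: 4896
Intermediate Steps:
E = -133 (E = 63 - 7*28 = 63 - 196 = -133)
V(C) = -4 + C**2 - 133*C (V(C) = -5 + ((C**2 - 133*C) + 1) = -5 + (1 + C**2 - 133*C) = -4 + C**2 - 133*C)
V(f)*u = (-4 + (-4)**2 - 133*(-4))*9 = (-4 + 16 + 532)*9 = 544*9 = 4896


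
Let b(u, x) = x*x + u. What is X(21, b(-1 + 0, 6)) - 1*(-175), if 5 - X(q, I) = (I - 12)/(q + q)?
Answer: 7537/42 ≈ 179.45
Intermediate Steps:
b(u, x) = u + x² (b(u, x) = x² + u = u + x²)
X(q, I) = 5 - (-12 + I)/(2*q) (X(q, I) = 5 - (I - 12)/(q + q) = 5 - (-12 + I)/(2*q))
X(21, b(-1 + 0, 6)) - 1*(-175) = (½)*(12 - ((-1 + 0) + 6²) + 10*21)/21 - 1*(-175) = (½)*(1/21)*(12 - (-1 + 36) + 210) + 175 = (½)*(1/21)*(12 - 1*35 + 210) + 175 = (½)*(1/21)*(12 - 35 + 210) + 175 = (½)*(1/21)*187 + 175 = 187/42 + 175 = 7537/42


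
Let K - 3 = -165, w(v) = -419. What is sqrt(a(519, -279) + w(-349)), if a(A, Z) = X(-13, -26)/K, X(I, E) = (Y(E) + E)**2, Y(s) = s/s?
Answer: I*sqrt(137006)/18 ≈ 20.564*I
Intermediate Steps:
Y(s) = 1
X(I, E) = (1 + E)**2
K = -162 (K = 3 - 165 = -162)
a(A, Z) = -625/162 (a(A, Z) = (1 - 26)**2/(-162) = (-25)**2*(-1/162) = 625*(-1/162) = -625/162)
sqrt(a(519, -279) + w(-349)) = sqrt(-625/162 - 419) = sqrt(-68503/162) = I*sqrt(137006)/18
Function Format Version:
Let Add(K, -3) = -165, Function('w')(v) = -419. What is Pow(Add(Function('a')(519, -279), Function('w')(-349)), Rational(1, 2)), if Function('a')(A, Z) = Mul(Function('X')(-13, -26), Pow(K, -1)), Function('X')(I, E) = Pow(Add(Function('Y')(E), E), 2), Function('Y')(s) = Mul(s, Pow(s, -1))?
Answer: Mul(Rational(1, 18), I, Pow(137006, Rational(1, 2))) ≈ Mul(20.564, I)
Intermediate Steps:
Function('Y')(s) = 1
Function('X')(I, E) = Pow(Add(1, E), 2)
K = -162 (K = Add(3, -165) = -162)
Function('a')(A, Z) = Rational(-625, 162) (Function('a')(A, Z) = Mul(Pow(Add(1, -26), 2), Pow(-162, -1)) = Mul(Pow(-25, 2), Rational(-1, 162)) = Mul(625, Rational(-1, 162)) = Rational(-625, 162))
Pow(Add(Function('a')(519, -279), Function('w')(-349)), Rational(1, 2)) = Pow(Add(Rational(-625, 162), -419), Rational(1, 2)) = Pow(Rational(-68503, 162), Rational(1, 2)) = Mul(Rational(1, 18), I, Pow(137006, Rational(1, 2)))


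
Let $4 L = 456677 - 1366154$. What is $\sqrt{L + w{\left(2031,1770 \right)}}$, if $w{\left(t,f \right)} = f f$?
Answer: $\frac{9 \sqrt{143483}}{2} \approx 1704.6$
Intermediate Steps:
$L = - \frac{909477}{4}$ ($L = \frac{456677 - 1366154}{4} = \frac{1}{4} \left(-909477\right) = - \frac{909477}{4} \approx -2.2737 \cdot 10^{5}$)
$w{\left(t,f \right)} = f^{2}$
$\sqrt{L + w{\left(2031,1770 \right)}} = \sqrt{- \frac{909477}{4} + 1770^{2}} = \sqrt{- \frac{909477}{4} + 3132900} = \sqrt{\frac{11622123}{4}} = \frac{9 \sqrt{143483}}{2}$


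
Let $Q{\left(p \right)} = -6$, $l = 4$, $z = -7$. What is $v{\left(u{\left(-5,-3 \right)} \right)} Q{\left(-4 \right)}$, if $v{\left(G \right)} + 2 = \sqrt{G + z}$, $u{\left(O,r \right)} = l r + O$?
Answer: $12 - 12 i \sqrt{6} \approx 12.0 - 29.394 i$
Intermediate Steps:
$u{\left(O,r \right)} = O + 4 r$ ($u{\left(O,r \right)} = 4 r + O = O + 4 r$)
$v{\left(G \right)} = -2 + \sqrt{-7 + G}$ ($v{\left(G \right)} = -2 + \sqrt{G - 7} = -2 + \sqrt{-7 + G}$)
$v{\left(u{\left(-5,-3 \right)} \right)} Q{\left(-4 \right)} = \left(-2 + \sqrt{-7 + \left(-5 + 4 \left(-3\right)\right)}\right) \left(-6\right) = \left(-2 + \sqrt{-7 - 17}\right) \left(-6\right) = \left(-2 + \sqrt{-24}\right) \left(-6\right) = \left(-2 + 2 i \sqrt{6}\right) \left(-6\right) = 12 - 12 i \sqrt{6}$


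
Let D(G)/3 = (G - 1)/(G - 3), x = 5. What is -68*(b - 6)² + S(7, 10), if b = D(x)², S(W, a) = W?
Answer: -61193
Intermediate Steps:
D(G) = 3*(-1 + G)/(-3 + G) (D(G) = 3*((G - 1)/(G - 3)) = 3*((-1 + G)/(-3 + G)) = 3*(-1 + G)/(-3 + G))
b = 36 (b = (3*(-1 + 5)/(-3 + 5))² = (3*4/2)² = (3*(½)*4)² = 6² = 36)
-68*(b - 6)² + S(7, 10) = -68*(36 - 6)² + 7 = -68*30² + 7 = -68*900 + 7 = -61200 + 7 = -61193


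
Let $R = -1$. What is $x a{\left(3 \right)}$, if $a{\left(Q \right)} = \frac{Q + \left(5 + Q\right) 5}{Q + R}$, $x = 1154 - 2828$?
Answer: $-35991$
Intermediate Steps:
$x = -1674$ ($x = 1154 - 2828 = -1674$)
$a{\left(Q \right)} = \frac{25 + 6 Q}{-1 + Q}$ ($a{\left(Q \right)} = \frac{Q + \left(5 + Q\right) 5}{Q - 1} = \frac{Q + \left(25 + 5 Q\right)}{-1 + Q} = \frac{25 + 6 Q}{-1 + Q}$)
$x a{\left(3 \right)} = - 1674 \frac{25 + 6 \cdot 3}{-1 + 3} = - 1674 \frac{25 + 18}{2} = - 1674 \cdot \frac{1}{2} \cdot 43 = \left(-1674\right) \frac{43}{2} = -35991$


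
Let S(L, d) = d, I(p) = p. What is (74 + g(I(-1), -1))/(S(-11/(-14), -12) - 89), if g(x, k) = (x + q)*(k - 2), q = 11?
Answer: -44/101 ≈ -0.43564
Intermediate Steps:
g(x, k) = (-2 + k)*(11 + x) (g(x, k) = (x + 11)*(k - 2) = (11 + x)*(-2 + k) = (-2 + k)*(11 + x))
(74 + g(I(-1), -1))/(S(-11/(-14), -12) - 89) = (74 + (-22 - 2*(-1) + 11*(-1) - 1*(-1)))/(-12 - 89) = (74 + (-22 + 2 - 11 + 1))/(-101) = (74 - 30)*(-1/101) = 44*(-1/101) = -44/101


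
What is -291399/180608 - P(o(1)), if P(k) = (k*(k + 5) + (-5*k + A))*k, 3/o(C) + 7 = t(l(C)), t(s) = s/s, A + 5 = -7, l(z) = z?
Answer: -1352471/180608 ≈ -7.4884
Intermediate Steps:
A = -12 (A = -5 - 7 = -12)
t(s) = 1
o(C) = -½ (o(C) = 3/(-7 + 1) = 3/(-6) = 3*(-⅙) = -½)
P(k) = k*(-12 - 5*k + k*(5 + k)) (P(k) = (k*(k + 5) + (-5*k - 12))*k = (k*(5 + k) + (-12 - 5*k))*k = (-12 - 5*k + k*(5 + k))*k = k*(-12 - 5*k + k*(5 + k)))
-291399/180608 - P(o(1)) = -291399/180608 - (-1)*(-12 + (-½)²)/2 = -291399*1/180608 - (-1)*(-12 + ¼)/2 = -291399/180608 - (-1)*(-47)/(2*4) = -291399/180608 - 1*47/8 = -291399/180608 - 47/8 = -1352471/180608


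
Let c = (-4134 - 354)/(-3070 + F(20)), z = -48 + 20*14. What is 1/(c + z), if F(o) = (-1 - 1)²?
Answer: 511/119300 ≈ 0.0042833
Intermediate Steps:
F(o) = 4 (F(o) = (-2)² = 4)
z = 232 (z = -48 + 280 = 232)
c = 748/511 (c = (-4134 - 354)/(-3070 + 4) = -4488/(-3066) = -4488*(-1/3066) = 748/511 ≈ 1.4638)
1/(c + z) = 1/(748/511 + 232) = 1/(119300/511) = 511/119300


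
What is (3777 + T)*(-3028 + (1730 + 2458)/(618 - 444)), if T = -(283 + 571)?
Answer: -254634222/29 ≈ -8.7805e+6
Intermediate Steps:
T = -854 (T = -1*854 = -854)
(3777 + T)*(-3028 + (1730 + 2458)/(618 - 444)) = (3777 - 854)*(-3028 + (1730 + 2458)/(618 - 444)) = 2923*(-3028 + 4188/174) = 2923*(-3028 + 4188*(1/174)) = 2923*(-3028 + 698/29) = 2923*(-87114/29) = -254634222/29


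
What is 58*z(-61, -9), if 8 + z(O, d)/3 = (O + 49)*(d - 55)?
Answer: 132240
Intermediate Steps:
z(O, d) = -24 + 3*(-55 + d)*(49 + O) (z(O, d) = -24 + 3*((O + 49)*(d - 55)) = -24 + 3*((49 + O)*(-55 + d)) = -24 + 3*((-55 + d)*(49 + O)) = -24 + 3*(-55 + d)*(49 + O))
58*z(-61, -9) = 58*(-8109 - 165*(-61) + 147*(-9) + 3*(-61)*(-9)) = 58*(-8109 + 10065 - 1323 + 1647) = 58*2280 = 132240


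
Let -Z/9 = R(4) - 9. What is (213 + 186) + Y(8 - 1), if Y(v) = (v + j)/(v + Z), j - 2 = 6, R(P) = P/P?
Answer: 31536/79 ≈ 399.19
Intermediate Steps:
R(P) = 1
j = 8 (j = 2 + 6 = 8)
Z = 72 (Z = -9*(1 - 9) = -9*(-8) = 72)
Y(v) = (8 + v)/(72 + v) (Y(v) = (v + 8)/(v + 72) = (8 + v)/(72 + v))
(213 + 186) + Y(8 - 1) = (213 + 186) + (8 + (8 - 1))/(72 + (8 - 1)) = 399 + (8 + 7)/(72 + 7) = 399 + 15/79 = 31536/79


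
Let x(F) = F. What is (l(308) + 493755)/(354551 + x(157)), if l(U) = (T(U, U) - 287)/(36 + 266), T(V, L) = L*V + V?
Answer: 149208895/107121816 ≈ 1.3929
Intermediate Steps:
T(V, L) = V + L*V
l(U) = -287/302 + U*(1 + U)/302 (l(U) = (U*(1 + U) - 287)/(36 + 266) = (-287 + U*(1 + U))/302 = (-287 + U*(1 + U))*(1/302) = -287/302 + U*(1 + U)/302)
(l(308) + 493755)/(354551 + x(157)) = ((-287/302 + (1/302)*308*(1 + 308)) + 493755)/(354551 + 157) = ((-287/302 + (1/302)*308*309) + 493755)/354708 = ((-287/302 + 47586/151) + 493755)*(1/354708) = (94885/302 + 493755)*(1/354708) = (149208895/302)*(1/354708) = 149208895/107121816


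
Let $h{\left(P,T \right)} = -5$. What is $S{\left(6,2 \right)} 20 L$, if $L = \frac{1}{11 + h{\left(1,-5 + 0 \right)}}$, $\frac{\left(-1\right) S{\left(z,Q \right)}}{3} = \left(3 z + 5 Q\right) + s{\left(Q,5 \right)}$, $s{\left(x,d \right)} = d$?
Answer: $-330$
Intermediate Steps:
$S{\left(z,Q \right)} = -15 - 15 Q - 9 z$ ($S{\left(z,Q \right)} = - 3 \left(\left(3 z + 5 Q\right) + 5\right) = - 3 \left(5 + 3 z + 5 Q\right) = -15 - 15 Q - 9 z$)
$L = \frac{1}{6}$ ($L = \frac{1}{11 - 5} = \frac{1}{6} \approx 0.16667$)
$S{\left(6,2 \right)} 20 L = \left(-15 - 30 - 54\right) 20 \cdot \frac{1}{6} = \left(-99\right) 20 \cdot \frac{1}{6} = \left(-1980\right) \frac{1}{6} = -330$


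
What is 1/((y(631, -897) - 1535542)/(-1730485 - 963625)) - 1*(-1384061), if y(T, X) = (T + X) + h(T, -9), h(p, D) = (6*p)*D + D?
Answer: 2172827601461/1569891 ≈ 1.3841e+6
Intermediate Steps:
h(p, D) = D + 6*D*p (h(p, D) = 6*D*p + D = D + 6*D*p)
y(T, X) = -9 + X - 53*T (y(T, X) = (T + X) - 9*(1 + 6*T) = (T + X) + (-9 - 54*T) = -9 + X - 53*T)
1/((y(631, -897) - 1535542)/(-1730485 - 963625)) - 1*(-1384061) = 1/(((-9 - 897 - 53*631) - 1535542)/(-1730485 - 963625)) - 1*(-1384061) = 1/(((-9 - 897 - 33443) - 1535542)/(-2694110)) + 1384061 = 1/((-34349 - 1535542)*(-1/2694110)) + 1384061 = 1/(-1569891*(-1/2694110)) + 1384061 = 1/(1569891/2694110) + 1384061 = 2694110/1569891 + 1384061 = 2172827601461/1569891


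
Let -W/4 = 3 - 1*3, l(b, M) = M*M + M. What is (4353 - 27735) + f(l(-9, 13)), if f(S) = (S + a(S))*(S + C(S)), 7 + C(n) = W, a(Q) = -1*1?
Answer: 8293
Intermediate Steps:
a(Q) = -1
l(b, M) = M + M**2 (l(b, M) = M**2 + M = M + M**2)
W = 0 (W = -4*(3 - 1*3) = -4*(3 - 3) = -4*0 = 0)
C(n) = -7 (C(n) = -7 + 0 = -7)
f(S) = (-1 + S)*(-7 + S) (f(S) = (S - 1)*(S - 7) = (-1 + S)*(-7 + S))
(4353 - 27735) + f(l(-9, 13)) = (4353 - 27735) + (7 + (13*(1 + 13))**2 - 104*(1 + 13)) = -23382 + (7 + (13*14)**2 - 104*14) = -23382 + (7 + 182**2 - 8*182) = -23382 + (7 + 33124 - 1456) = -23382 + 31675 = 8293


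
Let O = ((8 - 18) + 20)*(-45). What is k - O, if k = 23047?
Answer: 23497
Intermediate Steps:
O = -450 (O = (-10 + 20)*(-45) = 10*(-45) = -450)
k - O = 23047 - 1*(-450) = 23047 + 450 = 23497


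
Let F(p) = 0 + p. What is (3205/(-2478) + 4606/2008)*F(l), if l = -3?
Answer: -1244507/414652 ≈ -3.0013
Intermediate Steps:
F(p) = p
(3205/(-2478) + 4606/2008)*F(l) = (3205/(-2478) + 4606/2008)*(-3) = (3205*(-1/2478) + 4606*(1/2008))*(-3) = (-3205/2478 + 2303/1004)*(-3) = (1244507/1243956)*(-3) = -1244507/414652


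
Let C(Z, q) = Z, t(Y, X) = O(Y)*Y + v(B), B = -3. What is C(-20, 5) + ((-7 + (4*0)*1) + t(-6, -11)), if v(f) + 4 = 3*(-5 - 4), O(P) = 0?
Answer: -58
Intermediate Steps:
v(f) = -31 (v(f) = -4 + 3*(-5 - 4) = -4 + 3*(-9) = -4 - 27 = -31)
t(Y, X) = -31 (t(Y, X) = 0*Y - 31 = 0 - 31 = -31)
C(-20, 5) + ((-7 + (4*0)*1) + t(-6, -11)) = -20 + ((-7 + (4*0)*1) - 31) = -20 + ((-7 + 0*1) - 31) = -20 + ((-7 + 0) - 31) = -20 + (-7 - 31) = -20 - 38 = -58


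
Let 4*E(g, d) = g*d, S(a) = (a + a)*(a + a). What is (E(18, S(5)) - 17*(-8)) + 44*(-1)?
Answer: 542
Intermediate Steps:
S(a) = 4*a**2 (S(a) = (2*a)*(2*a) = 4*a**2)
E(g, d) = d*g/4 (E(g, d) = (g*d)/4 = (d*g)/4 = d*g/4)
(E(18, S(5)) - 17*(-8)) + 44*(-1) = ((1/4)*(4*5**2)*18 - 17*(-8)) + 44*(-1) = ((1/4)*(4*25)*18 + 136) - 44 = ((1/4)*100*18 + 136) - 44 = (450 + 136) - 44 = 586 - 44 = 542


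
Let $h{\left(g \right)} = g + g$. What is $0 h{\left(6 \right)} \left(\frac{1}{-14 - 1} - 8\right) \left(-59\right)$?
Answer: $0$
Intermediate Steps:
$h{\left(g \right)} = 2 g$
$0 h{\left(6 \right)} \left(\frac{1}{-14 - 1} - 8\right) \left(-59\right) = 0 \cdot 2 \cdot 6 \left(\frac{1}{-14 - 1} - 8\right) \left(-59\right) = 0 \cdot 12 \left(\frac{1}{-15} - 8\right) \left(-59\right) = 0 \left(- \frac{1}{15} - 8\right) \left(-59\right) = 0 \left(- \frac{121}{15}\right) \left(-59\right) = 0 \left(-59\right) = 0$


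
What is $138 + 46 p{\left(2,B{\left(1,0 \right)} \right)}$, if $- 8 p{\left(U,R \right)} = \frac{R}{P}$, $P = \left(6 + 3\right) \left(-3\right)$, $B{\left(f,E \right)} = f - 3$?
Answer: $\frac{7429}{54} \approx 137.57$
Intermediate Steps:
$B{\left(f,E \right)} = -3 + f$
$P = -27$ ($P = 9 \left(-3\right) = -27$)
$p{\left(U,R \right)} = \frac{R}{216}$ ($p{\left(U,R \right)} = - \frac{R \frac{1}{-27}}{8} = - \frac{R \left(- \frac{1}{27}\right)}{8} = - \frac{\left(- \frac{1}{27}\right) R}{8} = \frac{R}{216}$)
$138 + 46 p{\left(2,B{\left(1,0 \right)} \right)} = 138 + 46 \frac{-3 + 1}{216} = 138 + 46 \cdot \frac{1}{216} \left(-2\right) = 138 + 46 \left(- \frac{1}{108}\right) = 138 - \frac{23}{54} = \frac{7429}{54}$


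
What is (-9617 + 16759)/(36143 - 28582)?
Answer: 7142/7561 ≈ 0.94458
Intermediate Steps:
(-9617 + 16759)/(36143 - 28582) = 7142/7561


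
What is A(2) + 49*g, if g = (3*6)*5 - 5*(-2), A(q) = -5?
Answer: 4895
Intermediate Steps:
g = 100 (g = 18*5 + 10 = 90 + 10 = 100)
A(2) + 49*g = -5 + 49*100 = -5 + 4900 = 4895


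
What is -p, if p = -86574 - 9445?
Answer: 96019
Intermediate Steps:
p = -96019
-p = -1*(-96019) = 96019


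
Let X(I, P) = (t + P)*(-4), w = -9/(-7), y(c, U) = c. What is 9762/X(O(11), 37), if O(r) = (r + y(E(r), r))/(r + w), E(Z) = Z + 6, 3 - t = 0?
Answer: -4881/80 ≈ -61.013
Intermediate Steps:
t = 3 (t = 3 - 1*0 = 3 + 0 = 3)
E(Z) = 6 + Z
w = 9/7 (w = -9*(-⅐) = 9/7 ≈ 1.2857)
O(r) = (6 + 2*r)/(9/7 + r) (O(r) = (r + (6 + r))/(r + 9/7) = (6 + 2*r)/(9/7 + r))
X(I, P) = -12 - 4*P (X(I, P) = (3 + P)*(-4) = -12 - 4*P)
9762/X(O(11), 37) = 9762/(-12 - 4*37) = 9762/(-12 - 148) = 9762/(-160) = 9762*(-1/160) = -4881/80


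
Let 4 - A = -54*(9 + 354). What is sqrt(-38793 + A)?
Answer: I*sqrt(19187) ≈ 138.52*I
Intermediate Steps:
A = 19606 (A = 4 - (-54)*(9 + 354) = 4 - (-54)*363 = 4 - 1*(-19602) = 4 + 19602 = 19606)
sqrt(-38793 + A) = sqrt(-38793 + 19606) = sqrt(-19187) = I*sqrt(19187)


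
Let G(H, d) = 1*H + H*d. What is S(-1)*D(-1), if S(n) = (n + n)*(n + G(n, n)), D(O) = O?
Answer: -2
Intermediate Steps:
G(H, d) = H + H*d
S(n) = 2*n*(n + n*(1 + n)) (S(n) = (n + n)*(n + n*(1 + n)) = (2*n)*(n + n*(1 + n)) = 2*n*(n + n*(1 + n)))
S(-1)*D(-1) = (2*(-1)**2*(2 - 1))*(-1) = (2*1*1)*(-1) = 2*(-1) = -2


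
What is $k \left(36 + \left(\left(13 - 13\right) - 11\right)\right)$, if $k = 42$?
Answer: $1050$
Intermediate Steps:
$k \left(36 + \left(\left(13 - 13\right) - 11\right)\right) = 42 \left(36 + \left(\left(13 - 13\right) - 11\right)\right) = 42 \left(36 + \left(0 - 11\right)\right) = 42 \left(36 - 11\right) = 42 \cdot 25 = 1050$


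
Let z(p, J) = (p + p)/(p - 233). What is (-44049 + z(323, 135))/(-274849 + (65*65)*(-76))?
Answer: 1981882/26817705 ≈ 0.073902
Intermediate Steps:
z(p, J) = 2*p/(-233 + p) (z(p, J) = (2*p)/(-233 + p) = 2*p/(-233 + p))
(-44049 + z(323, 135))/(-274849 + (65*65)*(-76)) = (-44049 + 2*323/(-233 + 323))/(-274849 + (65*65)*(-76)) = (-44049 + 2*323/90)/(-274849 + 4225*(-76)) = (-44049 + 2*323*(1/90))/(-274849 - 321100) = (-44049 + 323/45)/(-595949) = -1981882/45*(-1/595949) = 1981882/26817705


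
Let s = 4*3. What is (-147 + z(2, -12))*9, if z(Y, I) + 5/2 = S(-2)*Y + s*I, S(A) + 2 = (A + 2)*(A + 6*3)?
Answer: -5355/2 ≈ -2677.5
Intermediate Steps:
S(A) = -2 + (2 + A)*(18 + A) (S(A) = -2 + (A + 2)*(A + 6*3) = -2 + (2 + A)*(A + 18) = -2 + (2 + A)*(18 + A))
s = 12
z(Y, I) = -5/2 - 2*Y + 12*I (z(Y, I) = -5/2 + ((34 + (-2)² + 20*(-2))*Y + 12*I) = -5/2 + ((34 + 4 - 40)*Y + 12*I) = -5/2 + (-2*Y + 12*I) = -5/2 - 2*Y + 12*I)
(-147 + z(2, -12))*9 = (-147 + (-5/2 - 2*2 + 12*(-12)))*9 = (-147 + (-5/2 - 4 - 144))*9 = (-147 - 301/2)*9 = -595/2*9 = -5355/2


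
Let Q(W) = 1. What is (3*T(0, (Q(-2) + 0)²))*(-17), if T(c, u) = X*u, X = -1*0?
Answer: 0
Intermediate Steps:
X = 0
T(c, u) = 0 (T(c, u) = 0*u = 0)
(3*T(0, (Q(-2) + 0)²))*(-17) = (3*0)*(-17) = 0*(-17) = 0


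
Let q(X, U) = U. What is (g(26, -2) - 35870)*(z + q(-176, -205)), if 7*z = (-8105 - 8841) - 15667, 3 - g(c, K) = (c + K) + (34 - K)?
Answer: 174748928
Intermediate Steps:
g(c, K) = -31 - c (g(c, K) = 3 - ((c + K) + (34 - K)) = 3 - ((K + c) + (34 - K)) = 3 - (34 + c) = 3 + (-34 - c) = -31 - c)
z = -4659 (z = ((-8105 - 8841) - 15667)/7 = (-16946 - 15667)/7 = (⅐)*(-32613) = -4659)
(g(26, -2) - 35870)*(z + q(-176, -205)) = ((-31 - 1*26) - 35870)*(-4659 - 205) = ((-31 - 26) - 35870)*(-4864) = (-57 - 35870)*(-4864) = -35927*(-4864) = 174748928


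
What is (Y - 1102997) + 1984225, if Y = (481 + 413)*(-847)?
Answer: 124010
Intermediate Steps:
Y = -757218 (Y = 894*(-847) = -757218)
(Y - 1102997) + 1984225 = (-757218 - 1102997) + 1984225 = -1860215 + 1984225 = 124010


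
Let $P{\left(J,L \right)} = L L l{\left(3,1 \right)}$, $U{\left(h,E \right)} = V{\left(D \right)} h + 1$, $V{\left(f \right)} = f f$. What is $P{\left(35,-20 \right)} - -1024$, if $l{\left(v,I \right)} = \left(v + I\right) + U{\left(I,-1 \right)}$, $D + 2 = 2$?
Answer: $3024$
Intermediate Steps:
$D = 0$ ($D = -2 + 2 = 0$)
$V{\left(f \right)} = f^{2}$
$U{\left(h,E \right)} = 1$ ($U{\left(h,E \right)} = 0^{2} h + 1 = 0 h + 1 = 0 + 1 = 1$)
$l{\left(v,I \right)} = 1 + I + v$ ($l{\left(v,I \right)} = \left(v + I\right) + 1 = \left(I + v\right) + 1 = 1 + I + v$)
$P{\left(J,L \right)} = 5 L^{2}$ ($P{\left(J,L \right)} = L L \left(1 + 1 + 3\right) = L^{2} \cdot 5 = 5 L^{2}$)
$P{\left(35,-20 \right)} - -1024 = 5 \left(-20\right)^{2} - -1024 = 5 \cdot 400 + 1024 = 2000 + 1024 = 3024$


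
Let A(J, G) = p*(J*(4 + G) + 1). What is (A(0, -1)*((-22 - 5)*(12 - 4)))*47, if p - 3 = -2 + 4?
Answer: -50760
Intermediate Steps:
p = 5 (p = 3 + (-2 + 4) = 3 + 2 = 5)
A(J, G) = 5 + 5*J*(4 + G) (A(J, G) = 5*(J*(4 + G) + 1) = 5*(1 + J*(4 + G)) = 5 + 5*J*(4 + G))
(A(0, -1)*((-22 - 5)*(12 - 4)))*47 = ((5 + 20*0 + 5*(-1)*0)*((-22 - 5)*(12 - 4)))*47 = ((5 + 0 + 0)*(-27*8))*47 = (5*(-216))*47 = -1080*47 = -50760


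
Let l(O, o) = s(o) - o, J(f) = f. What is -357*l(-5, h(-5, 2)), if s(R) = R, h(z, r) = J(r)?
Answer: 0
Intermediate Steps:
h(z, r) = r
l(O, o) = 0 (l(O, o) = o - o = 0)
-357*l(-5, h(-5, 2)) = -357*0 = 0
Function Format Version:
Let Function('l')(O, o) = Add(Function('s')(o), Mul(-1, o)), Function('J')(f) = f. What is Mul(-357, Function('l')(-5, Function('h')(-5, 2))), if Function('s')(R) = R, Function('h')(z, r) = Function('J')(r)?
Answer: 0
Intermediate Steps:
Function('h')(z, r) = r
Function('l')(O, o) = 0 (Function('l')(O, o) = Add(o, Mul(-1, o)) = 0)
Mul(-357, Function('l')(-5, Function('h')(-5, 2))) = Mul(-357, 0) = 0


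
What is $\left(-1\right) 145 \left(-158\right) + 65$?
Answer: $22975$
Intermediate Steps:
$\left(-1\right) 145 \left(-158\right) + 65 = \left(-145\right) \left(-158\right) + 65 = 22910 + 65 = 22975$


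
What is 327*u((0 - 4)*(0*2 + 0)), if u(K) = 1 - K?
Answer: 327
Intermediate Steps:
327*u((0 - 4)*(0*2 + 0)) = 327*(1 - (0 - 4)*(0*2 + 0)) = 327*(1 - (-4)*(0 + 0)) = 327*(1 - (-4)*0) = 327*(1 - 1*0) = 327*(1 + 0) = 327*1 = 327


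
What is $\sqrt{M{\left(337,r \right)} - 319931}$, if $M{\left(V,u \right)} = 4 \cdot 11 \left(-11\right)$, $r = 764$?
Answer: $i \sqrt{320415} \approx 566.05 i$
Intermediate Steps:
$M{\left(V,u \right)} = -484$ ($M{\left(V,u \right)} = 44 \left(-11\right) = -484$)
$\sqrt{M{\left(337,r \right)} - 319931} = \sqrt{-484 - 319931} = \sqrt{-320415} = i \sqrt{320415}$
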